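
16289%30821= 16289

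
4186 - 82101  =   - 77915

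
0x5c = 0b1011100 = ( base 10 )92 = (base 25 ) 3h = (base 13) 71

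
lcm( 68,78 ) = 2652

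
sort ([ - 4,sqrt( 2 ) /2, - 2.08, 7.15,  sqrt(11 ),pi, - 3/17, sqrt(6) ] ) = [ - 4,  -  2.08, - 3/17, sqrt( 2) /2, sqrt( 6 ),pi,sqrt( 11), 7.15 ]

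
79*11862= 937098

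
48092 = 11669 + 36423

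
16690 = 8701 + 7989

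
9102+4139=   13241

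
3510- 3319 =191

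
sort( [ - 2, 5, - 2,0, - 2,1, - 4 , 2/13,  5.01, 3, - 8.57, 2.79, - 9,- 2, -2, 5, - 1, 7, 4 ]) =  [  -  9,-8.57, - 4, - 2,-2, - 2, - 2, - 2, -1, 0, 2/13,1,2.79, 3 , 4, 5, 5 , 5.01,7 ] 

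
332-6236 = -5904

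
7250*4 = 29000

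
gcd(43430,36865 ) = 505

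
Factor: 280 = 2^3*5^1*7^1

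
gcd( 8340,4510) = 10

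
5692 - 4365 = 1327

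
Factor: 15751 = 19^1*829^1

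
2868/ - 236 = -13 + 50/59 = -12.15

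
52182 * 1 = 52182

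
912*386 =352032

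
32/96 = 1/3 = 0.33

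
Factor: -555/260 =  - 111/52 = -2^ (  -  2)*3^1*13^( -1 )*37^1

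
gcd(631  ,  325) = 1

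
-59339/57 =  - 1042 + 55/57 =- 1041.04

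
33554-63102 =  - 29548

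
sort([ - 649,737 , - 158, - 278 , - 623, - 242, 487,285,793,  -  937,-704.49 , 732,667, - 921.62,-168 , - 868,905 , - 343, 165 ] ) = [ - 937, - 921.62, - 868,  -  704.49 , - 649 , - 623,-343, - 278, - 242 , - 168, - 158 , 165,285, 487,667, 732, 737,793, 905]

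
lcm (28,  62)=868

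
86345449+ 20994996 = 107340445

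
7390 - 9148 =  - 1758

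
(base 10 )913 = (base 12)641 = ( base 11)760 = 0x391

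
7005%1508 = 973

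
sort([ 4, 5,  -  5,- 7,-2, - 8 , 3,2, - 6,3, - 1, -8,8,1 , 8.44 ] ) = [-8 ,-8, - 7,  -  6 ,-5, - 2, - 1,1,  2, 3, 3,4,5, 8,8.44] 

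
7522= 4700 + 2822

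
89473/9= 89473/9 = 9941.44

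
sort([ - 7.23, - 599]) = [ - 599,-7.23]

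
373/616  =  373/616= 0.61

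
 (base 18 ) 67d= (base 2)100000100011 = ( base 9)2764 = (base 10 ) 2083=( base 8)4043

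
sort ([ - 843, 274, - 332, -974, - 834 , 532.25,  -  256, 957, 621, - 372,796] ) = [ - 974, - 843, - 834, - 372,-332, -256, 274, 532.25,621  ,  796, 957]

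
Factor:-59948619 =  - 3^1*97^1 * 206009^1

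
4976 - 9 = 4967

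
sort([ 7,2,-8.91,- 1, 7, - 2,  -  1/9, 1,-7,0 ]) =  [  -  8.91, - 7, - 2, - 1, - 1/9,0,1 , 2,  7 , 7 ] 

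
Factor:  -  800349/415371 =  - 41^ (-1)*79^1=   - 79/41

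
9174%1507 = 132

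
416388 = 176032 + 240356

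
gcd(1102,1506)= 2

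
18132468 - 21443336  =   - 3310868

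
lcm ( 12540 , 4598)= 137940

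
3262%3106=156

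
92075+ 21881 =113956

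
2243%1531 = 712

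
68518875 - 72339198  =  -3820323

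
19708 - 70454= - 50746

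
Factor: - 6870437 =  -7^2*31^1* 4523^1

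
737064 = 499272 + 237792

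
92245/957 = 92245/957 = 96.39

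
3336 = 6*556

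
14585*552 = 8050920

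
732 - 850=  - 118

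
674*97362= 65621988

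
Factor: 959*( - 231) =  - 221529= - 3^1*7^2 * 11^1*137^1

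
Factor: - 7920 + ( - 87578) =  - 95498 = - 2^1*13^1*3673^1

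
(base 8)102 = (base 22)30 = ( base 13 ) 51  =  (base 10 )66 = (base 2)1000010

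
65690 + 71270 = 136960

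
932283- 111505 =820778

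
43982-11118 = 32864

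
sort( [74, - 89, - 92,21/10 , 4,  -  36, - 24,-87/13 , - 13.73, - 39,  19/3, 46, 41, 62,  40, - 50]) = [ - 92, - 89,  -  50,-39, - 36, -24, - 13.73, - 87/13,21/10, 4, 19/3, 40,41,46,  62, 74]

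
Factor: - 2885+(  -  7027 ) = -9912 = - 2^3*3^1 *7^1 * 59^1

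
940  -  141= 799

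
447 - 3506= -3059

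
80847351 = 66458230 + 14389121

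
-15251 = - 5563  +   - 9688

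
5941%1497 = 1450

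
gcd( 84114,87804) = 18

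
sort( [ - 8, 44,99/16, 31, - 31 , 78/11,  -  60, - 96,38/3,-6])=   [ - 96, - 60, - 31, - 8,  -  6,99/16,  78/11,  38/3 , 31,44]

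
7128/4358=1 + 1385/2179 =1.64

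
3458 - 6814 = -3356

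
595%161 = 112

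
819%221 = 156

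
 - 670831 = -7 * 95833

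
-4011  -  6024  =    -  10035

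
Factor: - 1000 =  - 2^3 * 5^3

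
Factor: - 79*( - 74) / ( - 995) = -5846/995 = - 2^1*5^( - 1) *37^1*79^1* 199^( - 1)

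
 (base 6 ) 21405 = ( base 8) 5615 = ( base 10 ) 2957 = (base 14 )1113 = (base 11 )2249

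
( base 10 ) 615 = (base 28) lr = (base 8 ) 1147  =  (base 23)13h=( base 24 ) 11F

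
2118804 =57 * 37172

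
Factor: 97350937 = 61^1 * 193^1 * 8269^1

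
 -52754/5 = -52754/5 = -10550.80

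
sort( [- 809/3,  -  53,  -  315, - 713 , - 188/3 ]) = [ - 713, - 315 , - 809/3, - 188/3, -53]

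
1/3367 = 1/3367= 0.00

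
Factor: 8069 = 8069^1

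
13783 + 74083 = 87866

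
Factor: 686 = 2^1*7^3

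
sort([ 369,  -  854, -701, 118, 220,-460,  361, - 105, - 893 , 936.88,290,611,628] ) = [ - 893, - 854,  -  701, - 460,-105,  118, 220, 290,361, 369, 611 , 628,  936.88 ] 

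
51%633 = 51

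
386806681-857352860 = -470546179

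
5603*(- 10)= -56030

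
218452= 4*54613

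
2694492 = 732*3681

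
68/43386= 34/21693 =0.00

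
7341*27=198207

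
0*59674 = 0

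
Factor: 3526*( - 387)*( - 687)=2^1 * 3^3*  41^1 * 43^2*229^1 =937454094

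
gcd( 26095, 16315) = 5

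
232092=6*38682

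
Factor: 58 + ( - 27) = 31^1 = 31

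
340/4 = 85=85.00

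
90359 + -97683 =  - 7324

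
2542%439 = 347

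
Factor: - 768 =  - 2^8*3^1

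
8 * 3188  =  25504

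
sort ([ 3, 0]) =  [0,3 ]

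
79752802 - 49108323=30644479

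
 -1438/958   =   - 2+239/479 = - 1.50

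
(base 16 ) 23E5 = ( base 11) 69a4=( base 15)2AC9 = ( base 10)9189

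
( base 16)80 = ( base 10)128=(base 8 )200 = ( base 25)53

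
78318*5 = 391590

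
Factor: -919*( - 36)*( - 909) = - 2^2 * 3^4*101^1 * 919^1 = -  30073356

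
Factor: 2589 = 3^1*863^1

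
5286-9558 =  - 4272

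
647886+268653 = 916539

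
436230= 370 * 1179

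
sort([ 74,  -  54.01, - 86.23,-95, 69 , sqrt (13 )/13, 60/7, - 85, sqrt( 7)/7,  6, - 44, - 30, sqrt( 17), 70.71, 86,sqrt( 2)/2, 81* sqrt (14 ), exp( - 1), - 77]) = [ - 95, - 86.23, - 85,-77,- 54.01 , - 44, - 30,sqrt(13 )/13, exp(- 1) , sqrt( 7)/7, sqrt(2)/2, sqrt (17 ),6, 60/7 , 69,70.71, 74 , 86, 81*  sqrt ( 14)]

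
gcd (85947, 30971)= 1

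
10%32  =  10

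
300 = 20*15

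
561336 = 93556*6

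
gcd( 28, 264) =4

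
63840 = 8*7980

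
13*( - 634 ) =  - 8242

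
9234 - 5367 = 3867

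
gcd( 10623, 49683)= 3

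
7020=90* 78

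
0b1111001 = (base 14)89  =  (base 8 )171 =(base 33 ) 3m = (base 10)121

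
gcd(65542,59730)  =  2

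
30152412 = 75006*402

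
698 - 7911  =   - 7213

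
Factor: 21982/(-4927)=- 58/13 = - 2^1*13^( - 1)*29^1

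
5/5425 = 1/1085 = 0.00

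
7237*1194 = 8640978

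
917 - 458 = 459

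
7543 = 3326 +4217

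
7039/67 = 105 + 4/67  =  105.06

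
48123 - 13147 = 34976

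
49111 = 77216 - 28105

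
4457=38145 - 33688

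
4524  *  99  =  447876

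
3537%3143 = 394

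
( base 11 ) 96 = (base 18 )5f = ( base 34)33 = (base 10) 105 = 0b1101001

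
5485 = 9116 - 3631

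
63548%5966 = 3888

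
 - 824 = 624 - 1448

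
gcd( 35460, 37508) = 4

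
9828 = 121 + 9707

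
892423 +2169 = 894592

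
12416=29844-17428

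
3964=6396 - 2432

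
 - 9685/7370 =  - 1937/1474 = -  1.31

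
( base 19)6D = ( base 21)61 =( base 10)127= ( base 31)43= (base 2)1111111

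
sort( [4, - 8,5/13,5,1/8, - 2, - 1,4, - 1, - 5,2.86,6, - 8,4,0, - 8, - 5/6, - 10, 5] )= [  -  10, - 8, - 8,-8,-5  , - 2, - 1, - 1, - 5/6,0 , 1/8,5/13, 2.86,4,4,4,5,5 , 6]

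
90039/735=122 + 123/245= 122.50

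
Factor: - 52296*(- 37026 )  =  2^4*3^3*11^2*17^1*2179^1 = 1936311696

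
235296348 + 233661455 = 468957803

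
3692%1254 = 1184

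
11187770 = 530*21109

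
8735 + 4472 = 13207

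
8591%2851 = 38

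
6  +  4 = 10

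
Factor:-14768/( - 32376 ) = 26/57 =2^1*3^(-1)*13^1*19^( - 1 )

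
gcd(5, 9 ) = 1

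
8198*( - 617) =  - 5058166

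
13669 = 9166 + 4503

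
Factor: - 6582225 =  - 3^1*5^2 * 13^1 * 43^1*157^1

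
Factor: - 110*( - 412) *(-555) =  - 2^3*3^1*5^2*11^1*37^1*103^1 = - 25152600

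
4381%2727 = 1654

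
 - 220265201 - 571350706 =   -  791615907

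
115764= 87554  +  28210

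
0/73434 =0 =0.00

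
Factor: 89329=89329^1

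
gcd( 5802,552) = 6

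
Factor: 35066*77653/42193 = 2722980098/42193 = 2^1*19^1*61^1*67^1*89^1*197^1*42193^ ( - 1 ) 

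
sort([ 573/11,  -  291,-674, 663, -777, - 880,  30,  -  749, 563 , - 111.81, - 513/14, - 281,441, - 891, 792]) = [- 891, - 880,-777, - 749, - 674, - 291, -281, - 111.81, - 513/14,30,573/11,441,  563,  663,792] 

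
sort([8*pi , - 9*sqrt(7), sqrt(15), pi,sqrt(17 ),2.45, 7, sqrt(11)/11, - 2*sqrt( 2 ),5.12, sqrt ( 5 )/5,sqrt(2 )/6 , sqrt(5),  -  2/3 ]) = [ - 9*sqrt ( 7), - 2*sqrt( 2), - 2/3,sqrt(2 )/6,  sqrt(11) /11, sqrt( 5)/5,sqrt(5 ),2.45,pi,sqrt(15 ),sqrt( 17),5.12, 7,8*pi ]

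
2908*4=11632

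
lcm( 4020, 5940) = 397980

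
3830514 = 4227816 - 397302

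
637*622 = 396214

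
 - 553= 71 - 624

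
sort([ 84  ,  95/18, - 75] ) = [ - 75,  95/18,84 ]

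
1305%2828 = 1305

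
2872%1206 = 460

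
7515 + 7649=15164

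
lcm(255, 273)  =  23205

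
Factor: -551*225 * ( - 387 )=3^4 * 5^2 * 19^1*29^1*43^1 = 47978325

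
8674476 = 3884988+4789488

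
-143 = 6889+-7032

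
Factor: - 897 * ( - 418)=2^1*3^1*11^1*13^1*19^1 *23^1 =374946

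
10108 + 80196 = 90304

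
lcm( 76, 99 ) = 7524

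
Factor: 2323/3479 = 7^( - 2 )*23^1 * 71^(-1) * 101^1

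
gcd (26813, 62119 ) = 1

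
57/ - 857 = -57/857 = - 0.07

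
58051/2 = 58051/2 = 29025.50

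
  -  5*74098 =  - 370490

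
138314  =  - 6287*( - 22)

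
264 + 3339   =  3603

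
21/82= 21/82 = 0.26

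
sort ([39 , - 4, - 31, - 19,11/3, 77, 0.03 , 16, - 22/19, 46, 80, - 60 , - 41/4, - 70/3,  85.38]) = [ -60, - 31  , - 70/3, - 19, - 41/4, - 4, - 22/19,  0.03 , 11/3, 16,39, 46,77,80 , 85.38]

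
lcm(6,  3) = 6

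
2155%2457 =2155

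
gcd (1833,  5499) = 1833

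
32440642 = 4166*7787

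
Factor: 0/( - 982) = 0=0^1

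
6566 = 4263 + 2303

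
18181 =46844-28663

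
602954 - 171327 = 431627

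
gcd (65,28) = 1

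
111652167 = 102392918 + 9259249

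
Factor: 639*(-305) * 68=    - 13252860  =  - 2^2  *  3^2*5^1  *  17^1*61^1*71^1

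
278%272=6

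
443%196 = 51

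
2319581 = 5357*433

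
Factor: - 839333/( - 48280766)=2^( - 1) * 11^1 *29^( - 1)*76303^1*  832427^( - 1 ) 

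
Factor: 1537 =29^1 * 53^1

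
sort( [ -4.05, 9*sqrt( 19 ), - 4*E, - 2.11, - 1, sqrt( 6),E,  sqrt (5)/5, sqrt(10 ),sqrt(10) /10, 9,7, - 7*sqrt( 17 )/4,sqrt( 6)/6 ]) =[-4* E, - 7 * sqrt( 17 ) /4 , - 4.05, - 2.11 ,- 1, sqrt( 10)/10, sqrt(6)/6,sqrt( 5 ) /5, sqrt( 6), E, sqrt(10), 7, 9, 9 * sqrt (19 ) ]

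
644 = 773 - 129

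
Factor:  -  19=  -  19^1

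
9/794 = 9/794 = 0.01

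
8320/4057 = 8320/4057 = 2.05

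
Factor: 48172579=7^1*13^1*487^1*1087^1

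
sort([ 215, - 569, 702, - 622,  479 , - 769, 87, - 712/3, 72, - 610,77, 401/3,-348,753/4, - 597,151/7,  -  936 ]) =[ - 936, - 769, - 622, - 610, - 597, - 569, - 348, - 712/3, 151/7, 72,77,87,401/3, 753/4,215, 479, 702]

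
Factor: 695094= 2^1*3^1 * 115849^1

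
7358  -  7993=-635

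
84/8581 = 84/8581 =0.01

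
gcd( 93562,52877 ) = 1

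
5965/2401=2 + 1163/2401=2.48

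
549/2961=61/329 = 0.19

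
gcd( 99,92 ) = 1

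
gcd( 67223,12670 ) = 1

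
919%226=15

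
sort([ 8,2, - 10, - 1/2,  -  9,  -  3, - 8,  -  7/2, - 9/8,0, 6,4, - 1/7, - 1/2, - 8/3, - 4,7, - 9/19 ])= [ - 10, - 9,-8, - 4, - 7/2 ,- 3, - 8/3,-9/8, - 1/2,  -  1/2,  -  9/19, - 1/7 , 0 , 2, 4,6, 7,8]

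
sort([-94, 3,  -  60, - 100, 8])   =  [ - 100, - 94,-60,3, 8]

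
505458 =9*56162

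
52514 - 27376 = 25138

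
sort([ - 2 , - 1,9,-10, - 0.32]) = [ - 10,-2,  -  1,-0.32,  9] 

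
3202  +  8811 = 12013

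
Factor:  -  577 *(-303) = 3^1*101^1 * 577^1  =  174831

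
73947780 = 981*75380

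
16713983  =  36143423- 19429440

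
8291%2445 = 956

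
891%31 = 23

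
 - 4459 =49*( - 91) 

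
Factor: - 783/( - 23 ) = 3^3*23^( - 1)*29^1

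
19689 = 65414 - 45725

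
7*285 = 1995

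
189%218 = 189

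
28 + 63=91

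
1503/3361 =1503/3361 = 0.45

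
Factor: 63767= 11^2*17^1*31^1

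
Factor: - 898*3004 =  - 2^3 * 449^1 * 751^1 = - 2697592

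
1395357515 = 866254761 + 529102754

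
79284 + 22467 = 101751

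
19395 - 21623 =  - 2228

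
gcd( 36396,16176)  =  4044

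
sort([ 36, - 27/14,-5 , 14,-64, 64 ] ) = [  -  64, - 5,-27/14, 14, 36,64 ] 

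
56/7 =8= 8.00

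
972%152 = 60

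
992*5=4960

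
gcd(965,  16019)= 193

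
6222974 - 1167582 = 5055392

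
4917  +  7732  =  12649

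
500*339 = 169500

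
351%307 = 44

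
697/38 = 697/38 = 18.34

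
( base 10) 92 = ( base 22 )44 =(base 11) 84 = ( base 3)10102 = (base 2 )1011100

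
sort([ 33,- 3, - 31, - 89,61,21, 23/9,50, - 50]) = [-89, - 50,-31 , -3,23/9,21,33, 50,61 ] 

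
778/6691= 778/6691 = 0.12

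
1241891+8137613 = 9379504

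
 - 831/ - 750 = 1 + 27/250=1.11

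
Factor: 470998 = 2^1*11^1*79^1*271^1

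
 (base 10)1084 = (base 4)100330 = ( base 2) 10000111100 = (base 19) 301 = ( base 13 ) 655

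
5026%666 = 364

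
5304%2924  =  2380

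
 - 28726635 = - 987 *29105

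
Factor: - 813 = -3^1*271^1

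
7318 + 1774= 9092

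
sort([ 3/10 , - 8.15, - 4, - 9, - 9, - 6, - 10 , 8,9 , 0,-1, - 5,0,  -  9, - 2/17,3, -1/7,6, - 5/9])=[ -10, -9, - 9, - 9,  -  8.15,-6, -5, - 4, - 1,-5/9,- 1/7,-2/17,0,0 , 3/10, 3,6,  8 , 9]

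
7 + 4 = 11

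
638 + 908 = 1546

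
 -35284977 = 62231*( - 567 ) 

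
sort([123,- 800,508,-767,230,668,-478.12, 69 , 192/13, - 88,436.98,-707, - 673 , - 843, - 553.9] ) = [ - 843, - 800, - 767, - 707, - 673, - 553.9, - 478.12,-88,192/13,69,123, 230,  436.98,508,668] 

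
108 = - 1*( - 108)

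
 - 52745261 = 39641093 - 92386354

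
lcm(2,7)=14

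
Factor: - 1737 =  - 3^2*193^1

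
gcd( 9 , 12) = 3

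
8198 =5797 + 2401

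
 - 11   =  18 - 29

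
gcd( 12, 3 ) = 3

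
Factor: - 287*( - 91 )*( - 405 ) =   -  3^4*5^1*7^2*13^1*41^1 = -  10577385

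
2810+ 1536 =4346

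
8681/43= 201 + 38/43 = 201.88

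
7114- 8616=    - 1502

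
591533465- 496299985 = 95233480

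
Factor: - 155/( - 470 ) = 31/94=2^( - 1)*31^1*47^( - 1)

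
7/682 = 7/682=0.01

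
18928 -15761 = 3167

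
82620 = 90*918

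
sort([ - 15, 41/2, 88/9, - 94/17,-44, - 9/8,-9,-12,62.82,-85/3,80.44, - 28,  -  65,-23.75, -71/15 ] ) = [ - 65,-44, - 85/3,  -  28, -23.75,-15,  -  12, - 9,-94/17,  -  71/15, - 9/8,88/9, 41/2 , 62.82, 80.44]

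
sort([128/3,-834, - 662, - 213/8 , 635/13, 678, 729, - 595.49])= [  -  834, - 662,-595.49,-213/8, 128/3,635/13,678, 729]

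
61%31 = 30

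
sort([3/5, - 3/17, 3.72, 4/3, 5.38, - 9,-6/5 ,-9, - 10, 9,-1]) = [ - 10, - 9, - 9,-6/5, - 1, - 3/17,3/5, 4/3, 3.72, 5.38, 9]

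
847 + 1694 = 2541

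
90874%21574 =4578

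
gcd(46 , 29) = 1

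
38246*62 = 2371252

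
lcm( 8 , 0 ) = 0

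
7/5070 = 7/5070= 0.00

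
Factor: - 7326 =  - 2^1*3^2*11^1*37^1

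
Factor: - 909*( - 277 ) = 3^2 * 101^1*277^1= 251793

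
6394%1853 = 835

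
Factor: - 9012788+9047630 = 34842  =  2^1*3^1 * 5807^1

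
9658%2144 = 1082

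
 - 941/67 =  -941/67 = - 14.04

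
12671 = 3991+8680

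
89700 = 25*3588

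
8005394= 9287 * 862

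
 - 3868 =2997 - 6865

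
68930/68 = 34465/34 =1013.68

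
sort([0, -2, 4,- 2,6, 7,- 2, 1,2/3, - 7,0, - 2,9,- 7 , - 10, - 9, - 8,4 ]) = [ -10, - 9, -8, - 7, - 7,-2 , - 2, - 2, - 2, 0, 0, 2/3, 1, 4,4,6, 7, 9] 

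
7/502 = 7/502 = 0.01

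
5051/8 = 5051/8 = 631.38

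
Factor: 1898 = 2^1*13^1 *73^1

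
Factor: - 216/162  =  -2^2*3^( - 1) = -4/3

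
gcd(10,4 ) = 2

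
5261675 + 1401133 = 6662808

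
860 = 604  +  256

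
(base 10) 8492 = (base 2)10000100101100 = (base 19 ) 149I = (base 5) 232432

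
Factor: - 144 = -2^4*3^2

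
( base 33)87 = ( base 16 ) 10F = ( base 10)271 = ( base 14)155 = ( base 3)101001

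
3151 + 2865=6016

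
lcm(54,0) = 0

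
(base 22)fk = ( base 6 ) 1342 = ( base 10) 350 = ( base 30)BK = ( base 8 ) 536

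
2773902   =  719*3858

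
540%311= 229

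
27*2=54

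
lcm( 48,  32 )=96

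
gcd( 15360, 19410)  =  30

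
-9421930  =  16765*(-562)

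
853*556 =474268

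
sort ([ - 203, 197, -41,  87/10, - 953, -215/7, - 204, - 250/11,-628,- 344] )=[ -953,- 628, - 344, - 204, - 203, - 41, - 215/7, -250/11,87/10, 197 ]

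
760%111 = 94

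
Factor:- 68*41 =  - 2788=- 2^2*17^1*41^1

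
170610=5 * 34122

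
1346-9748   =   - 8402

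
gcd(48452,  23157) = 1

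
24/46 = 12/23 = 0.52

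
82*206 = 16892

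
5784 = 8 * 723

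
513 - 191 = 322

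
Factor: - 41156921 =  - 13^1*3165917^1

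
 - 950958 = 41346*(-23)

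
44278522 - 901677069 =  - 857398547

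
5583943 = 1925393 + 3658550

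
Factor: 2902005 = 3^2*5^1*64489^1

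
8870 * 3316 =29412920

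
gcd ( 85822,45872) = 94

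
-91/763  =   - 1 + 96/109 = - 0.12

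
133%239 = 133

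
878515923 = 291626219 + 586889704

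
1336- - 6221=7557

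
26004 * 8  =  208032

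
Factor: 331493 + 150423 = 481916 = 2^2  *  17^1*19^1 * 373^1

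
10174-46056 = - 35882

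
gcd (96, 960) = 96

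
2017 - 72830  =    -  70813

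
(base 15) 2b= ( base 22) 1J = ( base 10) 41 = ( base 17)27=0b101001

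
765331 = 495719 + 269612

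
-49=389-438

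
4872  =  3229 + 1643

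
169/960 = 169/960 = 0.18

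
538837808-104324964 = 434512844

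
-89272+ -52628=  - 141900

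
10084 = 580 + 9504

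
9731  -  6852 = 2879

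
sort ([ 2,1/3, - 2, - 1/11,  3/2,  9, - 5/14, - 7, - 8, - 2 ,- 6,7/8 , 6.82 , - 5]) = [ - 8, - 7,  -  6, - 5, - 2, - 2, - 5/14, - 1/11, 1/3, 7/8,3/2, 2, 6.82, 9]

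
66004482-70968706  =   - 4964224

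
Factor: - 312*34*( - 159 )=1686672 = 2^4*3^2 *13^1*17^1*53^1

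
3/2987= 3/2987 = 0.00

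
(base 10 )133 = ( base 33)41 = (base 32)45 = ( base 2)10000101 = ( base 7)250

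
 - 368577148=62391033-430968181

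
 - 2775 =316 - 3091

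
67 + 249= 316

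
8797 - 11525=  - 2728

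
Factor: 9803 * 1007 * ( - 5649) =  - 3^1*7^1*19^1*53^1*269^1*9803^1 = - 55764787029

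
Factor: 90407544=2^3*3^1*  919^1 * 4099^1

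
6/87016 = 3/43508 = 0.00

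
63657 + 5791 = 69448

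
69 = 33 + 36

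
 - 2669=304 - 2973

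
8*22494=179952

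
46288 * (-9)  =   - 416592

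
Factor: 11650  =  2^1*5^2*233^1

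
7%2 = 1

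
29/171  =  29/171 = 0.17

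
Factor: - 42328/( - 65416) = 11^1*17^(-1 )  =  11/17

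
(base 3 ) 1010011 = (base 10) 814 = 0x32e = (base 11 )680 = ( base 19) 24g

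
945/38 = 24 + 33/38 = 24.87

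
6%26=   6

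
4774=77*62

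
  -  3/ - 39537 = 1/13179 =0.00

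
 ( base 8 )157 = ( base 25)4B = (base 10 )111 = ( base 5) 421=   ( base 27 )43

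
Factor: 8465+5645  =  14110 = 2^1*5^1*17^1*83^1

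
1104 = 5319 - 4215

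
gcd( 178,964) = 2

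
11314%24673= 11314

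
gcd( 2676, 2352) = 12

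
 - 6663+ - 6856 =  - 13519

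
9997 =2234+7763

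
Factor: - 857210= -2^1*5^1 * 23^1  *  3727^1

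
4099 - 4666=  - 567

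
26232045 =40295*651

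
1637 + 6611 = 8248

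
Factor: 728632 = 2^3 * 91079^1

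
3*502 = 1506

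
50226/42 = 1195 + 6/7 = 1195.86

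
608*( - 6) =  - 3648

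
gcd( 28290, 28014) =138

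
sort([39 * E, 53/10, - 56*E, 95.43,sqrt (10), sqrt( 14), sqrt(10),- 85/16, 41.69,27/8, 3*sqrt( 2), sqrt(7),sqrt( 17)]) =[ - 56 * E, - 85/16, sqrt(7),sqrt( 10), sqrt(10 ), 27/8, sqrt( 14), sqrt(17 ), 3*sqrt( 2), 53/10, 41.69,  95.43, 39*E ] 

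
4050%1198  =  456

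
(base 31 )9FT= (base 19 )1664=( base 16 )23b7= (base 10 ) 9143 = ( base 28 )bif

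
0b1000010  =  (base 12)56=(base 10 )66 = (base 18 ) 3C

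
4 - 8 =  -4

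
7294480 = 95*76784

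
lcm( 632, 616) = 48664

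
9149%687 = 218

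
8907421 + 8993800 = 17901221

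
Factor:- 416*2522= - 2^6 * 13^2*97^1 = - 1049152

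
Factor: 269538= 2^1*3^1 * 167^1*269^1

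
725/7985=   145/1597 = 0.09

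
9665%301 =33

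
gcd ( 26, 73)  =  1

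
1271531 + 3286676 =4558207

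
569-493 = 76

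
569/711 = 569/711 = 0.80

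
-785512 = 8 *( - 98189 ) 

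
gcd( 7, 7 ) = 7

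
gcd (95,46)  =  1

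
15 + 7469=7484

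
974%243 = 2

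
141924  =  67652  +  74272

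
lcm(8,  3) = 24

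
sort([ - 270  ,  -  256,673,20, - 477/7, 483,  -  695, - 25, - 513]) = [ - 695, - 513, - 270 , - 256, - 477/7, - 25, 20 , 483 , 673 ] 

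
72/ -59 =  - 72/59  =  - 1.22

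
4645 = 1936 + 2709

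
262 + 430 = 692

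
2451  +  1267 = 3718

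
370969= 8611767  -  8240798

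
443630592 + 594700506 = 1038331098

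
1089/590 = 1089/590 = 1.85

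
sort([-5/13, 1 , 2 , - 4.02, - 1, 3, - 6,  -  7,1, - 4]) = [ - 7, - 6, - 4.02,  -  4,-1,-5/13,1,1,2,3]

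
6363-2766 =3597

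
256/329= 256/329  =  0.78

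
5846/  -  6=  - 2923/3= -974.33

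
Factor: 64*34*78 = 2^8 * 3^1*13^1*17^1  =  169728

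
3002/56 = 1501/28 = 53.61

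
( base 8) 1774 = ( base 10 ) 1020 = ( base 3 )1101210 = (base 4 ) 33330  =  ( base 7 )2655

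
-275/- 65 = 55/13 = 4.23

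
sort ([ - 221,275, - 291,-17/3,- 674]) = [-674, - 291, - 221, - 17/3,275 ] 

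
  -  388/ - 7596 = 97/1899 = 0.05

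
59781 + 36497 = 96278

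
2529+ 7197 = 9726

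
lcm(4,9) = 36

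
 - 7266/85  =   - 7266/85  =  - 85.48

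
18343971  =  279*65749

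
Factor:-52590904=-2^3*6573863^1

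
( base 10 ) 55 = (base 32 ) 1N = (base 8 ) 67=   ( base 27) 21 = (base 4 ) 313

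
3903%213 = 69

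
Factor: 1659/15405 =5^(  -  1 )*7^1*13^( - 1 )  =  7/65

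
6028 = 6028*1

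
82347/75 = 1097 + 24/25= 1097.96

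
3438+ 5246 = 8684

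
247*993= 245271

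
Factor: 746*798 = 2^2*3^1* 7^1*19^1*373^1 = 595308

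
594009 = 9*66001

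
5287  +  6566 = 11853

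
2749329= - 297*( - 9257)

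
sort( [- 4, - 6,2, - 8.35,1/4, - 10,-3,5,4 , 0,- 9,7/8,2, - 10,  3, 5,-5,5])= [ - 10,  -  10,-9, - 8.35,-6 , - 5, - 4, - 3,0,1/4 , 7/8, 2,2,3,4,5,5,  5]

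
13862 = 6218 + 7644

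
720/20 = 36= 36.00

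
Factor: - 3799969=-137^1*27737^1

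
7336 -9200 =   -  1864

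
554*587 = 325198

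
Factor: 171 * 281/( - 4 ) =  - 2^(-2)*3^2*19^1*281^1=- 48051/4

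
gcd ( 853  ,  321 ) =1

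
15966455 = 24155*661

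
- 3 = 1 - 4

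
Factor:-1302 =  - 2^1*3^1*7^1*31^1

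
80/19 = 80/19= 4.21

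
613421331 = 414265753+199155578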